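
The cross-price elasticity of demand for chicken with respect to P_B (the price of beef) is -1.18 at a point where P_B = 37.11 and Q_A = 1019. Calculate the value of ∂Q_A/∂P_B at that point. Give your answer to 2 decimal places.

-32.40

ε = (∂Q_A/∂P_B)·(P_B/Q_A) ⇒ ∂Q_A/∂P_B = ε·Q_A/P_B = -1.18 × 1019/37.11 ≈ -32.40.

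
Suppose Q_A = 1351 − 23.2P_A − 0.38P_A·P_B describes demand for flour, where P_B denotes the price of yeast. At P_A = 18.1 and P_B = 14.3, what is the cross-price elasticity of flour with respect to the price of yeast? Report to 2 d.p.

-0.12

At P_A = 18.1 and P_B = 14.3: Q_A = 832.725.
∂Q_A/∂P_B = -0.38P_A = -0.38(18.1) = -6.8780.
ε = (∂Q_A/∂P_B)(P_B/Q_A) = -6.8780 × (14.3/832.725) ≈ -0.12.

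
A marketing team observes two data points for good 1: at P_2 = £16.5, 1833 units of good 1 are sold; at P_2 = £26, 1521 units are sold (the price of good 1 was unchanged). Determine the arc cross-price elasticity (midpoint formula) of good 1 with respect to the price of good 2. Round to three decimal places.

-0.416

ΔQ_1 = 1521 − 1833 = -312; ΔP_2 = 26 − 16.5 = 9.5.
Midpoints: Q̄_1 = 1677.0, P̄_2 = 21.25.
ε = (ΔQ_1/Q̄_1)/(ΔP_2/P̄_2) = (-312/1677.0)/(9.5/21.25) ≈ -0.416.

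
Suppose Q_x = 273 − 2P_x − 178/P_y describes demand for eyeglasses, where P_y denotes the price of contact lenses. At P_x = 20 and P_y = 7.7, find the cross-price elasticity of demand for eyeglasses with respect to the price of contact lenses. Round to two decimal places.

At P_x = 20 and P_y = 7.7: Q_x = 209.883.
∂Q_x/∂P_y = 178/P_y² = 3.0022.
ε = (∂Q_x/∂P_y)(P_y/Q_x) = 3.0022 × (7.7/209.883) ≈ 0.11.

0.11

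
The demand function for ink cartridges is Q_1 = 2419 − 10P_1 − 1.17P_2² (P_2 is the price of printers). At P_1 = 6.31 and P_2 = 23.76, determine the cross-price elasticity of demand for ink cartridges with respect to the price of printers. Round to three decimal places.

At P_1 = 6.31 and P_2 = 23.76: Q_1 = 1695.391.
∂Q_1/∂P_2 = -2.34P_2 = -2.34(23.76) = -55.5984.
ε = (∂Q_1/∂P_2)(P_2/Q_1) = -55.5984 × (23.76/1695.391) ≈ -0.779.

-0.779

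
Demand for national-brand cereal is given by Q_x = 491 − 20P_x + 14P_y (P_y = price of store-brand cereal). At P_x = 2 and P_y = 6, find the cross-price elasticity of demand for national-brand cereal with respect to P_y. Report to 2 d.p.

At P_x = 2 and P_y = 6: Q_x = 535.
∂Q_x/∂P_y = 14.
ε = (∂Q_x/∂P_y)(P_y/Q_x) = 14 × (6/535) ≈ 0.16.

0.16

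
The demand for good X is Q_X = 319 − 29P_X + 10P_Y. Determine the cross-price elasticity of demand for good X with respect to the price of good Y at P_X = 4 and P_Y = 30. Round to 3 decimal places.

0.596

At P_X = 4 and P_Y = 30: Q_X = 503.
∂Q_X/∂P_Y = 10.
ε = (∂Q_X/∂P_Y)(P_Y/Q_X) = 10 × (30/503) ≈ 0.596.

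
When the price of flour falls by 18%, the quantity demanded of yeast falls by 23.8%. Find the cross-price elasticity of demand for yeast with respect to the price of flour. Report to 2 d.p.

1.32

ε = (%ΔQ of yeast) / (%ΔP of flour) = (-23.8%) / (-18%) ≈ 1.32.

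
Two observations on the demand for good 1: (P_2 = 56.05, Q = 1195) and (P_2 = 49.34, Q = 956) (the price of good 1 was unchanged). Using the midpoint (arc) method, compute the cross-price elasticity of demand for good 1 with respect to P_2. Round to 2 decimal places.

1.75

ΔQ_1 = 956 − 1195 = -239; ΔP_2 = 49.34 − 56.05 = -6.71.
Midpoints: Q̄_1 = 1075.5, P̄_2 = 52.70.
ε = (ΔQ_1/Q̄_1)/(ΔP_2/P̄_2) = (-239/1075.5)/(-6.71/52.70) ≈ 1.75.
ε > 0: good 1 and good 2 are substitutes.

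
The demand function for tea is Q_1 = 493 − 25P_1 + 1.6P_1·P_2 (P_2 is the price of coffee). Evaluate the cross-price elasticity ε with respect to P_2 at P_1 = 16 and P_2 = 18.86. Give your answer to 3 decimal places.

At P_1 = 16 and P_2 = 18.86: Q_1 = 575.816.
∂Q_1/∂P_2 = 1.6P_1 = 1.6(16) = 25.6000.
ε = (∂Q_1/∂P_2)(P_2/Q_1) = 25.6000 × (18.86/575.816) ≈ 0.838.

0.838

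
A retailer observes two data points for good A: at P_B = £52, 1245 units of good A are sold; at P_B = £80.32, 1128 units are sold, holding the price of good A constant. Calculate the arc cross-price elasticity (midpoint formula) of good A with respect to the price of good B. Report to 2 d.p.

-0.23

ΔQ_A = 1128 − 1245 = -117; ΔP_B = 80.32 − 52 = 28.32.
Midpoints: Q̄_A = 1186.5, P̄_B = 66.16.
ε = (ΔQ_A/Q̄_A)/(ΔP_B/P̄_B) = (-117/1186.5)/(28.32/66.16) ≈ -0.23.
ε < 0: good A and good B are complements.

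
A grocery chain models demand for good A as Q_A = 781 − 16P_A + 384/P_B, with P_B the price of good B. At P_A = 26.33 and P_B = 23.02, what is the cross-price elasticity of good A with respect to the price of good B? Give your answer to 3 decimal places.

At P_A = 26.33 and P_B = 23.02: Q_A = 376.401.
∂Q_A/∂P_B = −384/P_B² = -0.7246.
ε = (∂Q_A/∂P_B)(P_B/Q_A) = -0.7246 × (23.02/376.401) ≈ -0.044.

-0.044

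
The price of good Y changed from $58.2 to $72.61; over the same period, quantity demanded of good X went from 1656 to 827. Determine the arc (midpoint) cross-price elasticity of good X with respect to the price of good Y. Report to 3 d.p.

-3.031

ΔQ_X = 827 − 1656 = -829; ΔP_Y = 72.61 − 58.2 = 14.41.
Midpoints: Q̄_X = 1241.5, P̄_Y = 65.41.
ε = (ΔQ_X/Q̄_X)/(ΔP_Y/P̄_Y) = (-829/1241.5)/(14.41/65.41) ≈ -3.031.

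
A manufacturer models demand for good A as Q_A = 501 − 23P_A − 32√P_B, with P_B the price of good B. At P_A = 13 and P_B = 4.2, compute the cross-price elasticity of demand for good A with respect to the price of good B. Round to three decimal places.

At P_A = 13 and P_B = 4.2: Q_A = 136.420.
∂Q_A/∂P_B = -32/(2√P_B) = -32/(2√4.2) = -7.8072.
ε = (∂Q_A/∂P_B)(P_B/Q_A) = -7.8072 × (4.2/136.420) ≈ -0.240.

-0.240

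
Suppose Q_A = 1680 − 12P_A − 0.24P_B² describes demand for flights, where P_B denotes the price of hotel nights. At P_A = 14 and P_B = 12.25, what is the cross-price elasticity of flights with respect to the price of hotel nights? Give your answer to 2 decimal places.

At P_A = 14 and P_B = 12.25: Q_A = 1475.985.
∂Q_A/∂P_B = -0.48P_B = -0.48(12.25) = -5.8800.
ε = (∂Q_A/∂P_B)(P_B/Q_A) = -5.8800 × (12.25/1475.985) ≈ -0.05.
ε < 0: complements.

-0.05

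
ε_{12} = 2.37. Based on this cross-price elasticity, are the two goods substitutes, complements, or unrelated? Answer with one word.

substitutes

ε = 2.37 > 0, so a higher price of good 2 raises demand for good 1: substitutes.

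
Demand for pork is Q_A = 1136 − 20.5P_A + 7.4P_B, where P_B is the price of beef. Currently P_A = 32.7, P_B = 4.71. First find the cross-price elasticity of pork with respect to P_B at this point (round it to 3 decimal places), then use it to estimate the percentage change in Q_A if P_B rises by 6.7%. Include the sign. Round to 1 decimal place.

0.5%

At P_A = 32.7, P_B = 4.71: Q_A = 500.504.
∂Q_A/∂P_B = 7.4.
ε = (∂Q_A/∂P_B)(P_B/Q_A) = 7.4000 × 4.71/500.504 ≈ 0.070.
%ΔQ_A ≈ ε × %ΔP_B = 0.070 × (6.7%) = 0.5%.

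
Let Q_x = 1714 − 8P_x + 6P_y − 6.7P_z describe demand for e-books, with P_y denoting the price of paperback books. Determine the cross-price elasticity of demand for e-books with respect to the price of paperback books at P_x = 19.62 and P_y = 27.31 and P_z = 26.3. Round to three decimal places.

0.106

At P_x = 19.62 and P_y = 27.31 and P_z = 26.3: Q_x = 1544.69.
∂Q_x/∂P_y = 6.
ε = (∂Q_x/∂P_y)(P_y/Q_x) = 6 × (27.31/1544.69) ≈ 0.106.
Since ε > 0, e-books and paperback books are substitutes.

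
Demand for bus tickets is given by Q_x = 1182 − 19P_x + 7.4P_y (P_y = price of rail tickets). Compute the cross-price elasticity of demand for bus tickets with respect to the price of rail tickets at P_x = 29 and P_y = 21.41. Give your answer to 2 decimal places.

0.20

At P_x = 29 and P_y = 21.41: Q_x = 789.434.
∂Q_x/∂P_y = 7.4.
ε = (∂Q_x/∂P_y)(P_y/Q_x) = 7.4 × (21.41/789.434) ≈ 0.20.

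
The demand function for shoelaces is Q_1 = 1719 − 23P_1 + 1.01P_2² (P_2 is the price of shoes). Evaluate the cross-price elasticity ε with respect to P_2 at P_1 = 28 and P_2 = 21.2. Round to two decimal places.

0.59

At P_1 = 28 and P_2 = 21.2: Q_1 = 1528.934.
∂Q_1/∂P_2 = 2.02P_2 = 2.02(21.2) = 42.8240.
ε = (∂Q_1/∂P_2)(P_2/Q_1) = 42.8240 × (21.2/1528.934) ≈ 0.59.
ε > 0: substitutes.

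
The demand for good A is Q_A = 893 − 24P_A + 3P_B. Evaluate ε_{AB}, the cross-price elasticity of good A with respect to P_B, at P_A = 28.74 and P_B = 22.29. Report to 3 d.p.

0.248

At P_A = 28.74 and P_B = 22.29: Q_A = 270.11.
∂Q_A/∂P_B = 3.
ε = (∂Q_A/∂P_B)(P_B/Q_A) = 3 × (22.29/270.11) ≈ 0.248.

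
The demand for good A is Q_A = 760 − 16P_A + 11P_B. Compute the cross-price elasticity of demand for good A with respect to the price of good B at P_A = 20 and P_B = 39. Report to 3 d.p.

At P_A = 20 and P_B = 39: Q_A = 869.
∂Q_A/∂P_B = 11.
ε = (∂Q_A/∂P_B)(P_B/Q_A) = 11 × (39/869) ≈ 0.494.
Since ε > 0, good A and good B are substitutes.

0.494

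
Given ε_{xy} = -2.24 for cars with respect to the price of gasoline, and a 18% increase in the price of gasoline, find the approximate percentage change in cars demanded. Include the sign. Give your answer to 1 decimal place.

-40.3%

%ΔQ ≈ ε × %ΔP of gasoline = -2.24 × (18%) = -40.3%.
Demand for cars falls by about 40.3%.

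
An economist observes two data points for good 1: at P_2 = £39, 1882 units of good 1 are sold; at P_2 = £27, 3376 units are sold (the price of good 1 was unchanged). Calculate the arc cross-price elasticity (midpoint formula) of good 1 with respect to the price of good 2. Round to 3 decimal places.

-1.563

ΔQ_1 = 3376 − 1882 = 1494; ΔP_2 = 27 − 39 = -12.
Midpoints: Q̄_1 = 2629.0, P̄_2 = 33.00.
ε = (ΔQ_1/Q̄_1)/(ΔP_2/P̄_2) = (1494/2629.0)/(-12/33.00) ≈ -1.563.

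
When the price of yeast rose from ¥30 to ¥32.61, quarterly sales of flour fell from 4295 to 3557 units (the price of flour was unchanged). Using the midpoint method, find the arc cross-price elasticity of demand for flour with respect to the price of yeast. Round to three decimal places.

-2.255

ΔQ_A = 3557 − 4295 = -738; ΔP_B = 32.61 − 30 = 2.61.
Midpoints: Q̄_A = 3926.0, P̄_B = 31.30.
ε = (ΔQ_A/Q̄_A)/(ΔP_B/P̄_B) = (-738/3926.0)/(2.61/31.30) ≈ -2.255.
ε < 0: flour and yeast are complements.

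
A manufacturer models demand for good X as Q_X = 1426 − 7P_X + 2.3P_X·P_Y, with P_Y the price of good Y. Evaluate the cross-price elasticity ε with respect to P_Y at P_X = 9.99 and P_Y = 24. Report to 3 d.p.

0.289

At P_X = 9.99 and P_Y = 24: Q_X = 1907.518.
∂Q_X/∂P_Y = 2.3P_X = 2.3(9.99) = 22.9770.
ε = (∂Q_X/∂P_Y)(P_Y/Q_X) = 22.9770 × (24/1907.518) ≈ 0.289.
ε > 0: substitutes.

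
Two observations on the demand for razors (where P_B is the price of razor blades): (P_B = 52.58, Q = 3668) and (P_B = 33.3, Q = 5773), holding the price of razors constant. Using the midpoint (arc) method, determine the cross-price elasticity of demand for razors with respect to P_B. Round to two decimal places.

ΔQ_A = 5773 − 3668 = 2105; ΔP_B = 33.3 − 52.58 = -19.28.
Midpoints: Q̄_A = 4720.5, P̄_B = 42.94.
ε = (ΔQ_A/Q̄_A)/(ΔP_B/P̄_B) = (2105/4720.5)/(-19.28/42.94) ≈ -0.99.
ε < 0: razors and razor blades are complements.

-0.99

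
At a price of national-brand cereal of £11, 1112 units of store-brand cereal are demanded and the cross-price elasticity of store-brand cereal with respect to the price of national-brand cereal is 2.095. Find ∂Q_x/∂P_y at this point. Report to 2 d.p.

211.79

ε = (∂Q_x/∂P_y)·(P_y/Q_x) ⇒ ∂Q_x/∂P_y = ε·Q_x/P_y = 2.095 × 1112/11 ≈ 211.79.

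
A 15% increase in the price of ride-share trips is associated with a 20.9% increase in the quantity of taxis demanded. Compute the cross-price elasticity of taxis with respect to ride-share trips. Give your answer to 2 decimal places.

1.39

ε = (%ΔQ of taxis) / (%ΔP of ride-share trips) = (20.9%) / (15%) ≈ 1.39.
Positive cross-price elasticity: substitutes.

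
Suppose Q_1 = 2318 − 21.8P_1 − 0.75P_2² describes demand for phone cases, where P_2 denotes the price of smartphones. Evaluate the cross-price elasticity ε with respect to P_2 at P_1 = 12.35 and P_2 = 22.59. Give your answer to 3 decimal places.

-0.459

At P_1 = 12.35 and P_2 = 22.59: Q_1 = 1666.039.
∂Q_1/∂P_2 = -1.5P_2 = -1.5(22.59) = -33.8850.
ε = (∂Q_1/∂P_2)(P_2/Q_1) = -33.8850 × (22.59/1666.039) ≈ -0.459.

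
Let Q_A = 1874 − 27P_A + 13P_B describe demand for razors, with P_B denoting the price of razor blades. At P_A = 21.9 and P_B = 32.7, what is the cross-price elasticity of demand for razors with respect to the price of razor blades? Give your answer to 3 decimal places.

At P_A = 21.9 and P_B = 32.7: Q_A = 1707.8.
∂Q_A/∂P_B = 13.
ε = (∂Q_A/∂P_B)(P_B/Q_A) = 13 × (32.7/1707.8) ≈ 0.249.
Since ε > 0, razors and razor blades are substitutes.

0.249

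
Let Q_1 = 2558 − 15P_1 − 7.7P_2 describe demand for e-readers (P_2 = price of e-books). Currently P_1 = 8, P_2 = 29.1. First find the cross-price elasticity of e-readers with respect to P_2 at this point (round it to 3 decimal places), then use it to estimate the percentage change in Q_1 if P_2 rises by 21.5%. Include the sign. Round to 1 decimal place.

At P_1 = 8, P_2 = 29.1: Q_1 = 2213.93.
∂Q_1/∂P_2 = -7.7.
ε = (∂Q_1/∂P_2)(P_2/Q_1) = -7.7000 × 29.1/2213.93 ≈ -0.101.
%ΔQ_1 ≈ ε × %ΔP_2 = -0.101 × (21.5%) = -2.2%.

-2.2%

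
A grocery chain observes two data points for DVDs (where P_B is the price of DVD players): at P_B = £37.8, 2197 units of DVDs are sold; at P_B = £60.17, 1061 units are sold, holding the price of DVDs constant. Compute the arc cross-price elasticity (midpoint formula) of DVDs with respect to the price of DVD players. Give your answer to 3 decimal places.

ΔQ_A = 1061 − 2197 = -1136; ΔP_B = 60.17 − 37.8 = 22.37.
Midpoints: Q̄_A = 1629.0, P̄_B = 48.98.
ε = (ΔQ_A/Q̄_A)/(ΔP_B/P̄_B) = (-1136/1629.0)/(22.37/48.98) ≈ -1.527.

-1.527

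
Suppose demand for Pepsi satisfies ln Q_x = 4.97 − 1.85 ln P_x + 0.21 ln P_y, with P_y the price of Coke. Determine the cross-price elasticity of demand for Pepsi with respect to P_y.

In a log-linear (constant-elasticity) demand function, the coefficient on ln P_y is the cross-price elasticity.
ε = 0.21. Positive, so Pepsi and Coke are substitutes.

0.21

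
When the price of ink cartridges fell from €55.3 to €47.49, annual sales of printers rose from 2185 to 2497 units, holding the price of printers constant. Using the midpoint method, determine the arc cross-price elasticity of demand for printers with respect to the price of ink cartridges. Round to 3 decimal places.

-0.877

ΔQ_A = 2497 − 2185 = 312; ΔP_B = 47.49 − 55.3 = -7.81.
Midpoints: Q̄_A = 2341.0, P̄_B = 51.39.
ε = (ΔQ_A/Q̄_A)/(ΔP_B/P̄_B) = (312/2341.0)/(-7.81/51.39) ≈ -0.877.
ε < 0: printers and ink cartridges are complements.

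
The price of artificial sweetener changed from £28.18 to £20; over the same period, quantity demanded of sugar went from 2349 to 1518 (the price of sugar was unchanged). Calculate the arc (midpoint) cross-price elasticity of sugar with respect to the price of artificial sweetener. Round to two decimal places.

1.27

ΔQ_A = 1518 − 2349 = -831; ΔP_B = 20 − 28.18 = -8.18.
Midpoints: Q̄_A = 1933.5, P̄_B = 24.09.
ε = (ΔQ_A/Q̄_A)/(ΔP_B/P̄_B) = (-831/1933.5)/(-8.18/24.09) ≈ 1.27.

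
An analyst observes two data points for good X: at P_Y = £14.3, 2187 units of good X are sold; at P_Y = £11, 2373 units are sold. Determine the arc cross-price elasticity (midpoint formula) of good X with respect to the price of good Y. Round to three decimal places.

-0.313

ΔQ_X = 2373 − 2187 = 186; ΔP_Y = 11 − 14.3 = -3.3.
Midpoints: Q̄_X = 2280.0, P̄_Y = 12.65.
ε = (ΔQ_X/Q̄_X)/(ΔP_Y/P̄_Y) = (186/2280.0)/(-3.3/12.65) ≈ -0.313.
ε < 0: good X and good Y are complements.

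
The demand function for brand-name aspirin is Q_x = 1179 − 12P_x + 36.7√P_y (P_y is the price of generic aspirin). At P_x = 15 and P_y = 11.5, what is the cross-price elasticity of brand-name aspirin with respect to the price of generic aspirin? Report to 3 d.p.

0.055

At P_x = 15 and P_y = 11.5: Q_x = 1123.456.
∂Q_x/∂P_y = 36.7/(2√P_y) = 36.7/(2√11.5) = 5.4111.
ε = (∂Q_x/∂P_y)(P_y/Q_x) = 5.4111 × (11.5/1123.456) ≈ 0.055.
ε > 0: substitutes.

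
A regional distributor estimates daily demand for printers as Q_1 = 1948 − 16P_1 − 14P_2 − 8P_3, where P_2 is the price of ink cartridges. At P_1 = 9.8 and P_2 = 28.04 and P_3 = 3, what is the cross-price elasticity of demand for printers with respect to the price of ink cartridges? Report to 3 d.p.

-0.286

At P_1 = 9.8 and P_2 = 28.04 and P_3 = 3: Q_1 = 1374.64.
∂Q_1/∂P_2 = -14.
ε = (∂Q_1/∂P_2)(P_2/Q_1) = -14 × (28.04/1374.64) ≈ -0.286.
Since ε < 0, printers and ink cartridges are complements.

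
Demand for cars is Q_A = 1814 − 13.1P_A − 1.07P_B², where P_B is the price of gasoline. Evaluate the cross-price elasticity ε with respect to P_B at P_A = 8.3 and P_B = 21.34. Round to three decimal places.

At P_A = 8.3 and P_B = 21.34: Q_A = 1217.997.
∂Q_A/∂P_B = -2.14P_B = -2.14(21.34) = -45.6676.
ε = (∂Q_A/∂P_B)(P_B/Q_A) = -45.6676 × (21.34/1217.997) ≈ -0.800.
ε < 0: complements.

-0.800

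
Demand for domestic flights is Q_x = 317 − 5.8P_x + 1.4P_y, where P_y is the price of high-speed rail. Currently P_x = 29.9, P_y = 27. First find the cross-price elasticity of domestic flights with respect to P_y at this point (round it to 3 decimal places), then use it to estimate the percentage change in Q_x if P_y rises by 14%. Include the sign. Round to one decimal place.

2.9%

At P_x = 29.9, P_y = 27: Q_x = 181.38.
∂Q_x/∂P_y = 1.4.
ε = (∂Q_x/∂P_y)(P_y/Q_x) = 1.4000 × 27/181.38 ≈ 0.208.
%ΔQ_x ≈ ε × %ΔP_y = 0.208 × (14%) = 2.9%.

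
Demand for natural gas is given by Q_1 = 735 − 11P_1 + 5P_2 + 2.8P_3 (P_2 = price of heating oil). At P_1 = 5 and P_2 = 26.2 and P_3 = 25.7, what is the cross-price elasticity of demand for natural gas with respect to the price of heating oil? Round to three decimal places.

0.148

At P_1 = 5 and P_2 = 26.2 and P_3 = 25.7: Q_1 = 882.96.
∂Q_1/∂P_2 = 5.
ε = (∂Q_1/∂P_2)(P_2/Q_1) = 5 × (26.2/882.96) ≈ 0.148.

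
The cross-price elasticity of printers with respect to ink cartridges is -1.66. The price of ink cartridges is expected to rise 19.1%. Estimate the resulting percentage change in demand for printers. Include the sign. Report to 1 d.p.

%ΔQ ≈ ε × %ΔP of ink cartridges = -1.66 × (19.1%) = -31.7%.

-31.7%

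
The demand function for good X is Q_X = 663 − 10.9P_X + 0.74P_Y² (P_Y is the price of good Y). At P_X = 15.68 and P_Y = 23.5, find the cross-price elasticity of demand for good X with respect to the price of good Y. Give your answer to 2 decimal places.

At P_X = 15.68 and P_Y = 23.5: Q_X = 900.753.
∂Q_X/∂P_Y = 1.48P_Y = 1.48(23.5) = 34.7800.
ε = (∂Q_X/∂P_Y)(P_Y/Q_X) = 34.7800 × (23.5/900.753) ≈ 0.91.

0.91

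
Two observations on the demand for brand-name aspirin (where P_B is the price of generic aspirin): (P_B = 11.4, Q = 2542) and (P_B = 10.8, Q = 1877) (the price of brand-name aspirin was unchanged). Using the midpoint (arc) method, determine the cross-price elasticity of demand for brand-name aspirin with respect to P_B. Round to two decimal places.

ΔQ_A = 1877 − 2542 = -665; ΔP_B = 10.8 − 11.4 = -0.6.
Midpoints: Q̄_A = 2209.5, P̄_B = 11.10.
ε = (ΔQ_A/Q̄_A)/(ΔP_B/P̄_B) = (-665/2209.5)/(-0.6/11.10) ≈ 5.57.
ε > 0: brand-name aspirin and generic aspirin are substitutes.

5.57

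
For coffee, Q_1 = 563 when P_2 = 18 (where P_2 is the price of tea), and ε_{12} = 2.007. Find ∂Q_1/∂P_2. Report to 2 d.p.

ε = (∂Q_1/∂P_2)·(P_2/Q_1) ⇒ ∂Q_1/∂P_2 = ε·Q_1/P_2 = 2.007 × 563/18 ≈ 62.77.

62.77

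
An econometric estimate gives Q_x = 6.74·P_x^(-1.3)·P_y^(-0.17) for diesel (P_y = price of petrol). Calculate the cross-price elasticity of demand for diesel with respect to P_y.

In a log-linear (constant-elasticity) demand function, the coefficient on the exponent of P_y is the cross-price elasticity.
ε = -0.17. Negative, so diesel and petrol are complements.

-0.17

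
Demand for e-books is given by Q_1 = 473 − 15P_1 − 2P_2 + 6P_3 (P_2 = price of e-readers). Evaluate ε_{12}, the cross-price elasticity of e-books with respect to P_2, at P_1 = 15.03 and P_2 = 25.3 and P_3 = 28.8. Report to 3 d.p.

-0.137

At P_1 = 15.03 and P_2 = 25.3 and P_3 = 28.8: Q_1 = 369.75.
∂Q_1/∂P_2 = -2.
ε = (∂Q_1/∂P_2)(P_2/Q_1) = -2 × (25.3/369.75) ≈ -0.137.
Since ε < 0, e-books and e-readers are complements.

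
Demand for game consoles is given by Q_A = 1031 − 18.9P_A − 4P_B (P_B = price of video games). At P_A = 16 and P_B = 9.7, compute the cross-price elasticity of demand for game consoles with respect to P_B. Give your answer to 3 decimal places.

-0.056

At P_A = 16 and P_B = 9.7: Q_A = 689.8.
∂Q_A/∂P_B = -4.
ε = (∂Q_A/∂P_B)(P_B/Q_A) = -4 × (9.7/689.8) ≈ -0.056.
Since ε < 0, game consoles and video games are complements.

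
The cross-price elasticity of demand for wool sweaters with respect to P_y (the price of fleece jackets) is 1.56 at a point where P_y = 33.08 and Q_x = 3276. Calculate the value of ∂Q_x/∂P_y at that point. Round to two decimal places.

154.49

ε = (∂Q_x/∂P_y)·(P_y/Q_x) ⇒ ∂Q_x/∂P_y = ε·Q_x/P_y = 1.56 × 3276/33.08 ≈ 154.49.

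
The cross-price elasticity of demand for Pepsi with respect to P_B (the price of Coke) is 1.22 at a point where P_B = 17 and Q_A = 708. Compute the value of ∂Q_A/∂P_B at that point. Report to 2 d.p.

50.81

ε = (∂Q_A/∂P_B)·(P_B/Q_A) ⇒ ∂Q_A/∂P_B = ε·Q_A/P_B = 1.22 × 708/17 ≈ 50.81.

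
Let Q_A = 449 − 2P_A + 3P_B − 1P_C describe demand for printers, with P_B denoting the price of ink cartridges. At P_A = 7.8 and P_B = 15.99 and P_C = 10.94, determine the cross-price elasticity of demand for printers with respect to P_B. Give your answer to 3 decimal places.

0.102

At P_A = 7.8 and P_B = 15.99 and P_C = 10.94: Q_A = 470.43.
∂Q_A/∂P_B = 3.
ε = (∂Q_A/∂P_B)(P_B/Q_A) = 3 × (15.99/470.43) ≈ 0.102.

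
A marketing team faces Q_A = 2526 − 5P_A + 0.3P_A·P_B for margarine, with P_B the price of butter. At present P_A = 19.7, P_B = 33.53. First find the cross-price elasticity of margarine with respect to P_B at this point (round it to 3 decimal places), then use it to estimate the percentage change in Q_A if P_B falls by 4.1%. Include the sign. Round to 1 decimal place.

At P_A = 19.7, P_B = 33.53: Q_A = 2625.662.
∂Q_A/∂P_B = 0.3P_A = 5.9100.
ε = (∂Q_A/∂P_B)(P_B/Q_A) = 5.9100 × 33.53/2625.662 ≈ 0.075.
%ΔQ_A ≈ ε × %ΔP_B = 0.075 × (-4.1%) = -0.3%.

-0.3%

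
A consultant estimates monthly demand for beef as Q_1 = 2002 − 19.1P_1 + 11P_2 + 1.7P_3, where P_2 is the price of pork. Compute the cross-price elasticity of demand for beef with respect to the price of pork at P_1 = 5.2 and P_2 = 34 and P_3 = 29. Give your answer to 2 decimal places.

0.16

At P_1 = 5.2 and P_2 = 34 and P_3 = 29: Q_1 = 2325.98.
∂Q_1/∂P_2 = 11.
ε = (∂Q_1/∂P_2)(P_2/Q_1) = 11 × (34/2325.98) ≈ 0.16.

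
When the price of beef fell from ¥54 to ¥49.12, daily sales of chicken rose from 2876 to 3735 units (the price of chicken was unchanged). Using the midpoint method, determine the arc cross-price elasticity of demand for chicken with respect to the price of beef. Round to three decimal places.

ΔQ_A = 3735 − 2876 = 859; ΔP_B = 49.12 − 54 = -4.88.
Midpoints: Q̄_A = 3305.5, P̄_B = 51.56.
ε = (ΔQ_A/Q̄_A)/(ΔP_B/P̄_B) = (859/3305.5)/(-4.88/51.56) ≈ -2.746.

-2.746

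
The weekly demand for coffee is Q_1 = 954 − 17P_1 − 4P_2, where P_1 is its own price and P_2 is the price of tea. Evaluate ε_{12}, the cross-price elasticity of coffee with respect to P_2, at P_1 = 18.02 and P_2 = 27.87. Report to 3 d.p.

At P_1 = 18.02 and P_2 = 27.87: Q_1 = 536.18.
∂Q_1/∂P_2 = -4.
ε = (∂Q_1/∂P_2)(P_2/Q_1) = -4 × (27.87/536.18) ≈ -0.208.

-0.208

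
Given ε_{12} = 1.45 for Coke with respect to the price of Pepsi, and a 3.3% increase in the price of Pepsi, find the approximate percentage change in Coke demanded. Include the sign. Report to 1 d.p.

%ΔQ ≈ ε × %ΔP of Pepsi = 1.45 × (3.3%) = 4.8%.

4.8%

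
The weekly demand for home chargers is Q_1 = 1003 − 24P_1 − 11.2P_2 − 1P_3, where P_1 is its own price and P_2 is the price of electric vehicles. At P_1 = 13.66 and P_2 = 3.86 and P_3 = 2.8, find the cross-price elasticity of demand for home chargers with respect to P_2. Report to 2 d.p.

-0.07

At P_1 = 13.66 and P_2 = 3.86 and P_3 = 2.8: Q_1 = 629.128.
∂Q_1/∂P_2 = -11.2.
ε = (∂Q_1/∂P_2)(P_2/Q_1) = -11.2 × (3.86/629.128) ≈ -0.07.
Since ε < 0, home chargers and electric vehicles are complements.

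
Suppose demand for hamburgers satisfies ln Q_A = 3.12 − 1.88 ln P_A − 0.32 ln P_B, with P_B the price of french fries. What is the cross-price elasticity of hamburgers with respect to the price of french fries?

In a log-linear (constant-elasticity) demand function, the coefficient on ln P_B is the cross-price elasticity.
ε = -0.32. Negative, so hamburgers and french fries are complements.

-0.32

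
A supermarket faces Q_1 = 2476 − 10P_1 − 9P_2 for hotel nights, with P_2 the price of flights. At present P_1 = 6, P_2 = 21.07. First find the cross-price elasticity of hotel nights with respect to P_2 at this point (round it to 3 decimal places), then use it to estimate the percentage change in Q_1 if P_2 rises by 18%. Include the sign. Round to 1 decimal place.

-1.5%

At P_1 = 6, P_2 = 21.07: Q_1 = 2226.37.
∂Q_1/∂P_2 = -9.
ε = (∂Q_1/∂P_2)(P_2/Q_1) = -9.0000 × 21.07/2226.37 ≈ -0.085.
%ΔQ_1 ≈ ε × %ΔP_2 = -0.085 × (18%) = -1.5%.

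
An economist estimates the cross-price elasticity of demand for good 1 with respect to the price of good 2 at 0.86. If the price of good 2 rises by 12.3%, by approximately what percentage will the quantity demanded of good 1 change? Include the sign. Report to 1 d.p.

10.6%

%ΔQ ≈ ε × %ΔP of good 2 = 0.86 × (12.3%) = 10.6%.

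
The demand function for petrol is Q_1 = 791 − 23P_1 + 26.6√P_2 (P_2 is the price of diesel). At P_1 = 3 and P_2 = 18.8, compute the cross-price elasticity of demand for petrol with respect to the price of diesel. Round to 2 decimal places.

0.07

At P_1 = 3 and P_2 = 18.8: Q_1 = 837.335.
∂Q_1/∂P_2 = 26.6/(2√P_2) = 26.6/(2√18.8) = 3.0674.
ε = (∂Q_1/∂P_2)(P_2/Q_1) = 3.0674 × (18.8/837.335) ≈ 0.07.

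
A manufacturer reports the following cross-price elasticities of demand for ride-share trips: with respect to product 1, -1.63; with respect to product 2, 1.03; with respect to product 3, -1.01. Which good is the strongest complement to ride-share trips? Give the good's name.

product 1

Complements have ε < 0. The most negative value is -1.63 (product 1).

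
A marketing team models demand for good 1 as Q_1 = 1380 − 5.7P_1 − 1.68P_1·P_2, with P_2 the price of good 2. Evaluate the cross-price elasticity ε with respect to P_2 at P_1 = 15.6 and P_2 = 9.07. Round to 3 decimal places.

At P_1 = 15.6 and P_2 = 9.07: Q_1 = 1053.373.
∂Q_1/∂P_2 = -1.68P_1 = -1.68(15.6) = -26.2080.
ε = (∂Q_1/∂P_2)(P_2/Q_1) = -26.2080 × (9.07/1053.373) ≈ -0.226.

-0.226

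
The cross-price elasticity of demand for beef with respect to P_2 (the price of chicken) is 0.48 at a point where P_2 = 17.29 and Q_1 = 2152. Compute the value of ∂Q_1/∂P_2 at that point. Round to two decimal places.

59.74

ε = (∂Q_1/∂P_2)·(P_2/Q_1) ⇒ ∂Q_1/∂P_2 = ε·Q_1/P_2 = 0.48 × 2152/17.29 ≈ 59.74.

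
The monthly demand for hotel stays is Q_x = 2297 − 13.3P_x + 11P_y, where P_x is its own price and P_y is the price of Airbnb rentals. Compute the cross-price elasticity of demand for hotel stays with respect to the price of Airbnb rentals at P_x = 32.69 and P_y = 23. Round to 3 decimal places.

At P_x = 32.69 and P_y = 23: Q_x = 2115.223.
∂Q_x/∂P_y = 11.
ε = (∂Q_x/∂P_y)(P_y/Q_x) = 11 × (23/2115.223) ≈ 0.120.
Since ε > 0, hotel stays and Airbnb rentals are substitutes.

0.120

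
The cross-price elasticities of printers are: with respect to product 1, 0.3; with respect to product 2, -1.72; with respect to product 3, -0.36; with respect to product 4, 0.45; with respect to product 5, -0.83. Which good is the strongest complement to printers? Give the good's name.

product 2

Complements have ε < 0. The most negative value is -1.72 (product 2).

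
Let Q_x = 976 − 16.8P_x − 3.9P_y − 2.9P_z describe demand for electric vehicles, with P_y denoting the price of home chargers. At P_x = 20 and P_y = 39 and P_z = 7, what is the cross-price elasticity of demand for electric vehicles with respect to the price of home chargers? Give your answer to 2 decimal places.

-0.33

At P_x = 20 and P_y = 39 and P_z = 7: Q_x = 467.6.
∂Q_x/∂P_y = -3.9.
ε = (∂Q_x/∂P_y)(P_y/Q_x) = -3.9 × (39/467.6) ≈ -0.33.
Since ε < 0, electric vehicles and home chargers are complements.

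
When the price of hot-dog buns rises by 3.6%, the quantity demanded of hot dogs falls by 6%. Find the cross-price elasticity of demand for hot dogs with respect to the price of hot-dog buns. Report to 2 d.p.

ε = (%ΔQ of hot dogs) / (%ΔP of hot-dog buns) = (-6%) / (3.6%) ≈ -1.67.
Negative cross-price elasticity: complements.

-1.67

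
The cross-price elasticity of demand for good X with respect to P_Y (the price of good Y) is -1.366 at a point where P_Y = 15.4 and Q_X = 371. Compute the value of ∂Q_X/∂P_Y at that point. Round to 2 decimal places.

-32.91

ε = (∂Q_X/∂P_Y)·(P_Y/Q_X) ⇒ ∂Q_X/∂P_Y = ε·Q_X/P_Y = -1.366 × 371/15.4 ≈ -32.91.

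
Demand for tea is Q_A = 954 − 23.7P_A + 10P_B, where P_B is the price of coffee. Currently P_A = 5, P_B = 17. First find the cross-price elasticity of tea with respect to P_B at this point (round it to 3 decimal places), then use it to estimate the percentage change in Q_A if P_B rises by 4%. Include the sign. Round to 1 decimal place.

At P_A = 5, P_B = 17: Q_A = 1005.5.
∂Q_A/∂P_B = 10.
ε = (∂Q_A/∂P_B)(P_B/Q_A) = 10.0000 × 17/1005.5 ≈ 0.169.
%ΔQ_A ≈ ε × %ΔP_B = 0.169 × (4%) = 0.7%.

0.7%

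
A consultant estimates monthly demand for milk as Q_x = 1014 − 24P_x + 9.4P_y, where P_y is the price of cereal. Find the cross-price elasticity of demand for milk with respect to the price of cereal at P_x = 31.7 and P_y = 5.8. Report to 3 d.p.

0.177

At P_x = 31.7 and P_y = 5.8: Q_x = 307.72.
∂Q_x/∂P_y = 9.4.
ε = (∂Q_x/∂P_y)(P_y/Q_x) = 9.4 × (5.8/307.72) ≈ 0.177.
Since ε > 0, milk and cereal are substitutes.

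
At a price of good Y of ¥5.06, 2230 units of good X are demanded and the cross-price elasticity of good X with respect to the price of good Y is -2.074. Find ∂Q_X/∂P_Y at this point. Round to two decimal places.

-914.04

ε = (∂Q_X/∂P_Y)·(P_Y/Q_X) ⇒ ∂Q_X/∂P_Y = ε·Q_X/P_Y = -2.074 × 2230/5.06 ≈ -914.04.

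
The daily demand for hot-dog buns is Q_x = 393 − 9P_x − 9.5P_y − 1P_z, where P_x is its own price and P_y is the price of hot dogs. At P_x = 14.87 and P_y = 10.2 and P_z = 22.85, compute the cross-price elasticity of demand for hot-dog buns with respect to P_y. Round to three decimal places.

-0.695

At P_x = 14.87 and P_y = 10.2 and P_z = 22.85: Q_x = 139.42.
∂Q_x/∂P_y = -9.5.
ε = (∂Q_x/∂P_y)(P_y/Q_x) = -9.5 × (10.2/139.42) ≈ -0.695.
Since ε < 0, hot-dog buns and hot dogs are complements.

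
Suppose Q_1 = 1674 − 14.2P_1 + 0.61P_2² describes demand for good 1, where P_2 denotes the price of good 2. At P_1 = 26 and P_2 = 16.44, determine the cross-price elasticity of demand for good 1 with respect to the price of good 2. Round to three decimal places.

At P_1 = 26 and P_2 = 16.44: Q_1 = 1469.667.
∂Q_1/∂P_2 = 1.22P_2 = 1.22(16.44) = 20.0568.
ε = (∂Q_1/∂P_2)(P_2/Q_1) = 20.0568 × (16.44/1469.667) ≈ 0.224.
ε > 0: substitutes.

0.224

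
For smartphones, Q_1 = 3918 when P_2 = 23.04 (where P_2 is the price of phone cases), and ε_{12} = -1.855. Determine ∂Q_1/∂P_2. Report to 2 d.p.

-315.45

ε = (∂Q_1/∂P_2)·(P_2/Q_1) ⇒ ∂Q_1/∂P_2 = ε·Q_1/P_2 = -1.855 × 3918/23.04 ≈ -315.45.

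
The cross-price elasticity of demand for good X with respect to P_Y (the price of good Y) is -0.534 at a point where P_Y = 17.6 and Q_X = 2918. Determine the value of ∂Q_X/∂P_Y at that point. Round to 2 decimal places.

ε = (∂Q_X/∂P_Y)·(P_Y/Q_X) ⇒ ∂Q_X/∂P_Y = ε·Q_X/P_Y = -0.534 × 2918/17.6 ≈ -88.53.

-88.53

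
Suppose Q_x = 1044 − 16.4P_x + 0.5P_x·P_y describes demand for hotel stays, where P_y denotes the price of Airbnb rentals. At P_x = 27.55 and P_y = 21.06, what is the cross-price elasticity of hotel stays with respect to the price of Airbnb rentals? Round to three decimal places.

0.329

At P_x = 27.55 and P_y = 21.06: Q_x = 882.282.
∂Q_x/∂P_y = 0.5P_x = 0.5(27.55) = 13.7750.
ε = (∂Q_x/∂P_y)(P_y/Q_x) = 13.7750 × (21.06/882.282) ≈ 0.329.
ε > 0: substitutes.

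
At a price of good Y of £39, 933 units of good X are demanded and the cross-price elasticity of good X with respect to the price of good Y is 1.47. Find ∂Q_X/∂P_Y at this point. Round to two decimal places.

ε = (∂Q_X/∂P_Y)·(P_Y/Q_X) ⇒ ∂Q_X/∂P_Y = ε·Q_X/P_Y = 1.47 × 933/39 ≈ 35.17.

35.17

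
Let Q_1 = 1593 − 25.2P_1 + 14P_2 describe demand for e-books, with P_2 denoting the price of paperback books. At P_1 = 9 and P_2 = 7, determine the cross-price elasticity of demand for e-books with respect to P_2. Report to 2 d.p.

0.07

At P_1 = 9 and P_2 = 7: Q_1 = 1464.2.
∂Q_1/∂P_2 = 14.
ε = (∂Q_1/∂P_2)(P_2/Q_1) = 14 × (7/1464.2) ≈ 0.07.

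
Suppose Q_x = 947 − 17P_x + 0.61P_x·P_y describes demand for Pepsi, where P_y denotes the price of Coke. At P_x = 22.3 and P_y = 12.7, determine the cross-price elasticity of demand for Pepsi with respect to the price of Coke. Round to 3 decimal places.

0.233

At P_x = 22.3 and P_y = 12.7: Q_x = 740.658.
∂Q_x/∂P_y = 0.61P_x = 0.61(22.3) = 13.6030.
ε = (∂Q_x/∂P_y)(P_y/Q_x) = 13.6030 × (12.7/740.658) ≈ 0.233.
ε > 0: substitutes.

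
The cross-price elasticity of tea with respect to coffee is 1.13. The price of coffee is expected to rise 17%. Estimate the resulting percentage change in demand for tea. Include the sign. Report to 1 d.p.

%ΔQ ≈ ε × %ΔP of coffee = 1.13 × (17%) = 19.2%.

19.2%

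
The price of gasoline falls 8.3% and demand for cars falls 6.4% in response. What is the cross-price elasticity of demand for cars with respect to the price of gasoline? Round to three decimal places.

ε = (%ΔQ of cars) / (%ΔP of gasoline) = (-6.4%) / (-8.3%) ≈ 0.771.

0.771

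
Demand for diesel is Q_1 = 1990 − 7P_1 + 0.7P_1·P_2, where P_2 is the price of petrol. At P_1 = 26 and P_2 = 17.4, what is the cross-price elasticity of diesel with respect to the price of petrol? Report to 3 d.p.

0.149

At P_1 = 26 and P_2 = 17.4: Q_1 = 2124.68.
∂Q_1/∂P_2 = 0.7P_1 = 0.7(26) = 18.2000.
ε = (∂Q_1/∂P_2)(P_2/Q_1) = 18.2000 × (17.4/2124.68) ≈ 0.149.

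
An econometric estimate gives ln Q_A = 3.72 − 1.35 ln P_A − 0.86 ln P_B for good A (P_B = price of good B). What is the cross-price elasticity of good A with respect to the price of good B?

In a log-linear (constant-elasticity) demand function, the coefficient on ln P_B is the cross-price elasticity.
ε = -0.86. Negative, so good A and good B are complements.

-0.86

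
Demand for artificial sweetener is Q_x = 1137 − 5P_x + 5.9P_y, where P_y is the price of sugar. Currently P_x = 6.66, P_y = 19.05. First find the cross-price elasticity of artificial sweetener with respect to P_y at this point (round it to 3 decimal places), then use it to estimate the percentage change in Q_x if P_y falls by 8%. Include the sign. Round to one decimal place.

At P_x = 6.66, P_y = 19.05: Q_x = 1216.095.
∂Q_x/∂P_y = 5.9.
ε = (∂Q_x/∂P_y)(P_y/Q_x) = 5.9000 × 19.05/1216.095 ≈ 0.092.
%ΔQ_x ≈ ε × %ΔP_y = 0.092 × (-8%) = -0.7%.

-0.7%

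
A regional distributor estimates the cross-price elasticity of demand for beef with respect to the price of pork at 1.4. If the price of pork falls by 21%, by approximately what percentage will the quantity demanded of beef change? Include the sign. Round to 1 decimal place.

%ΔQ ≈ ε × %ΔP of pork = 1.4 × (-21%) = -29.4%.
Demand for beef falls by about 29.4%.

-29.4%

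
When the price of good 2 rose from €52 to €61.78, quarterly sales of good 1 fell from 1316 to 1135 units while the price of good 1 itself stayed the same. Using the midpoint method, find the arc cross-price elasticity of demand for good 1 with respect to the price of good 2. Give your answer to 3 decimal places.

ΔQ_1 = 1135 − 1316 = -181; ΔP_2 = 61.78 − 52 = 9.78.
Midpoints: Q̄_1 = 1225.5, P̄_2 = 56.89.
ε = (ΔQ_1/Q̄_1)/(ΔP_2/P̄_2) = (-181/1225.5)/(9.78/56.89) ≈ -0.859.

-0.859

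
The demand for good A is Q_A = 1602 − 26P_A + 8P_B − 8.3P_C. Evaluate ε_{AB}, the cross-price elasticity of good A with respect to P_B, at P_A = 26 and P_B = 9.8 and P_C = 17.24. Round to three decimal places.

0.091

At P_A = 26 and P_B = 9.8 and P_C = 17.24: Q_A = 861.308.
∂Q_A/∂P_B = 8.
ε = (∂Q_A/∂P_B)(P_B/Q_A) = 8 × (9.8/861.308) ≈ 0.091.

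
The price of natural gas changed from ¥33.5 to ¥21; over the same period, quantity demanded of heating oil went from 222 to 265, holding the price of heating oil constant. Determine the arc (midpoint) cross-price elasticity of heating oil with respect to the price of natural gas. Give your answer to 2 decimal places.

-0.38

ΔQ_A = 265 − 222 = 43; ΔP_B = 21 − 33.5 = -12.5.
Midpoints: Q̄_A = 243.5, P̄_B = 27.25.
ε = (ΔQ_A/Q̄_A)/(ΔP_B/P̄_B) = (43/243.5)/(-12.5/27.25) ≈ -0.38.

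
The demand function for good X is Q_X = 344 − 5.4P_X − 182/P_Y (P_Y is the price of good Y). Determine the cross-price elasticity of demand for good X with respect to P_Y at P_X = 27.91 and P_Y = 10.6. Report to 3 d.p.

At P_X = 27.91 and P_Y = 10.6: Q_X = 176.116.
∂Q_X/∂P_Y = 182/P_Y² = 1.6198.
ε = (∂Q_X/∂P_Y)(P_Y/Q_X) = 1.6198 × (10.6/176.116) ≈ 0.097.

0.097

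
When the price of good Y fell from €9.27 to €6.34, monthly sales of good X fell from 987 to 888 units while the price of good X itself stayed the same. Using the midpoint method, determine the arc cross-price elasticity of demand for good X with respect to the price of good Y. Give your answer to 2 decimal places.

0.28

ΔQ_X = 888 − 987 = -99; ΔP_Y = 6.34 − 9.27 = -2.93.
Midpoints: Q̄_X = 937.5, P̄_Y = 7.80.
ε = (ΔQ_X/Q̄_X)/(ΔP_Y/P̄_Y) = (-99/937.5)/(-2.93/7.80) ≈ 0.28.
ε > 0: good X and good Y are substitutes.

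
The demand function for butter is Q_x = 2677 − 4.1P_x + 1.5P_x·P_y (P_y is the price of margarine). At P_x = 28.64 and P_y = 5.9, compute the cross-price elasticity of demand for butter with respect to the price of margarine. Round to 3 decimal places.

At P_x = 28.64 and P_y = 5.9: Q_x = 2813.04.
∂Q_x/∂P_y = 1.5P_x = 1.5(28.64) = 42.9600.
ε = (∂Q_x/∂P_y)(P_y/Q_x) = 42.9600 × (5.9/2813.04) ≈ 0.090.

0.090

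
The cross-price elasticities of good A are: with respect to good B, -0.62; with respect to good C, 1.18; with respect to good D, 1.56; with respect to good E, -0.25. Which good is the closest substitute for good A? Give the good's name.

Substitutes have ε > 0. Among the positive values, 1.56 (good D) is largest.

good D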